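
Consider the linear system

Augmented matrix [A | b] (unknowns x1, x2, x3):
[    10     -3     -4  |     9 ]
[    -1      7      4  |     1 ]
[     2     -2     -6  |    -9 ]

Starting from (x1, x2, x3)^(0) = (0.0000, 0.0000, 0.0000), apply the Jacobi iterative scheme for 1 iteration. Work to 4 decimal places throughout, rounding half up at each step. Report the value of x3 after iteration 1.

Iteration 1:
  x1 = (9 - (-3)·0.0000 - (-4)·0.0000) / (10) = 0.9000
  x2 = (1 - (-1)·0.0000 - (4)·0.0000) / (7) = 0.1429
  x3 = (-9 - (2)·0.0000 - (-2)·0.0000) / (-6) = 1.5000

1.5000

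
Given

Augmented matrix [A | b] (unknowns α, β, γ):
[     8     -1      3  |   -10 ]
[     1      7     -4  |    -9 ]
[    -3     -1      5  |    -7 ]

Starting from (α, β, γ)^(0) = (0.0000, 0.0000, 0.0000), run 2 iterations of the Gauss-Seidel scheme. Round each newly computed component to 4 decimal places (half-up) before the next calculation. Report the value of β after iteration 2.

-2.5695

Iteration 1:
  α = (-10 - (-1)·0.0000 - (3)·0.0000) / (8) = -1.2500
  β = (-9 - (1)·-1.2500 - (-4)·0.0000) / (7) = -1.1071
  γ = (-7 - (-3)·-1.2500 - (-1)·-1.1071) / (5) = -2.3714
Iteration 2:
  α = (-10 - (-1)·-1.1071 - (3)·-2.3714) / (8) = -0.4991
  β = (-9 - (1)·-0.4991 - (-4)·-2.3714) / (7) = -2.5695
  γ = (-7 - (-3)·-0.4991 - (-1)·-2.5695) / (5) = -2.2134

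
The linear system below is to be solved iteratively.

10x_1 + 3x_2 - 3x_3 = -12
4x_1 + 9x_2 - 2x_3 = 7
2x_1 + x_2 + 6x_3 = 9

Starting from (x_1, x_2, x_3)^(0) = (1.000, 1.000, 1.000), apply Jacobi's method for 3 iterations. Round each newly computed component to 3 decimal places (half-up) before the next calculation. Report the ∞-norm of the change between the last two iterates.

0.207

Iteration 1:
  x_1 = (-12 - (3)·1.000 - (-3)·1.000) / (10) = -1.200
  x_2 = (7 - (4)·1.000 - (-2)·1.000) / (9) = 0.556
  x_3 = (9 - (2)·1.000 - (1)·1.000) / (6) = 1.000
Iteration 2:
  x_1 = (-12 - (3)·0.556 - (-3)·1.000) / (10) = -1.067
  x_2 = (7 - (4)·-1.200 - (-2)·1.000) / (9) = 1.533
  x_3 = (9 - (2)·-1.200 - (1)·0.556) / (6) = 1.807
Iteration 3:
  x_1 = (-12 - (3)·1.533 - (-3)·1.807) / (10) = -1.118
  x_2 = (7 - (4)·-1.067 - (-2)·1.807) / (9) = 1.654
  x_3 = (9 - (2)·-1.067 - (1)·1.533) / (6) = 1.600
Change: (-0.051, 0.121, -0.207) → max |·| = 0.207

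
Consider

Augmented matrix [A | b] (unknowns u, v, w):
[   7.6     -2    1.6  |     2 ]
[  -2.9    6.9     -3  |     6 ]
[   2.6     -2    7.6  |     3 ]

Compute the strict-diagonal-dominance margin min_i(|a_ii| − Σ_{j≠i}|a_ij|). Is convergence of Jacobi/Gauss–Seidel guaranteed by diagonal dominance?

1

row 1: |7.6| − (2+1.6) = 4
row 2: |6.9| − (2.9+3) = 1
row 3: |7.6| − (2.6+2) = 3
minimum over rows = 1 → strictly diagonally dominant (convergence guaranteed)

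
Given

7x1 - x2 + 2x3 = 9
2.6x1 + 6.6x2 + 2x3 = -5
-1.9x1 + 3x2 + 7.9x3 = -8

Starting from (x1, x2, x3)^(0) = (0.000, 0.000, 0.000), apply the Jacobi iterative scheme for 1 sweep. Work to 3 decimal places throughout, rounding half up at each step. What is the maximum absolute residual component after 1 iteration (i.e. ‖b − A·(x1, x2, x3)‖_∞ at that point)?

4.720

Iteration 1:
  x1 = (9 - (-1)·0.000 - (2)·0.000) / (7) = 1.286
  x2 = (-5 - (2.6)·0.000 - (2)·0.000) / (6.6) = -0.758
  x3 = (-8 - (-1.9)·0.000 - (3)·0.000) / (7.9) = -1.013
Residual b − A·x = (1.266, -1.315, 4.720); ∞-norm = 4.720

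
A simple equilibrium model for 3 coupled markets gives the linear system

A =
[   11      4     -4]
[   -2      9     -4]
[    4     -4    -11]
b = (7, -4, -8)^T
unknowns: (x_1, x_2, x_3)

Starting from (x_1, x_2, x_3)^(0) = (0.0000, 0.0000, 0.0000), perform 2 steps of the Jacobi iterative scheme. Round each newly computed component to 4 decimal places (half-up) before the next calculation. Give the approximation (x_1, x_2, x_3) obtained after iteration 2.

Iteration 1:
  x_1 = (7 - (4)·0.0000 - (-4)·0.0000) / (11) = 0.6364
  x_2 = (-4 - (-2)·0.0000 - (-4)·0.0000) / (9) = -0.4444
  x_3 = (-8 - (4)·0.0000 - (-4)·0.0000) / (-11) = 0.7273
Iteration 2:
  x_1 = (7 - (4)·-0.4444 - (-4)·0.7273) / (11) = 1.0624
  x_2 = (-4 - (-2)·0.6364 - (-4)·0.7273) / (9) = 0.0202
  x_3 = (-8 - (4)·0.6364 - (-4)·-0.4444) / (-11) = 1.1203

(1.0624, 0.0202, 1.1203)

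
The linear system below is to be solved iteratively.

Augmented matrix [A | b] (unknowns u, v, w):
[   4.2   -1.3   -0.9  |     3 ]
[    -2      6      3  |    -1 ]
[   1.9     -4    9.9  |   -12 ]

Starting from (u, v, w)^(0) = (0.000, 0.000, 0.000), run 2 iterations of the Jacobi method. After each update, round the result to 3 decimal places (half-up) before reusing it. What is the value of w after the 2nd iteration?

-1.417

Iteration 1:
  u = (3 - (-1.3)·0.000 - (-0.9)·0.000) / (4.2) = 0.714
  v = (-1 - (-2)·0.000 - (3)·0.000) / (6) = -0.167
  w = (-12 - (1.9)·0.000 - (-4)·0.000) / (9.9) = -1.212
Iteration 2:
  u = (3 - (-1.3)·-0.167 - (-0.9)·-1.212) / (4.2) = 0.403
  v = (-1 - (-2)·0.714 - (3)·-1.212) / (6) = 0.677
  w = (-12 - (1.9)·0.714 - (-4)·-0.167) / (9.9) = -1.417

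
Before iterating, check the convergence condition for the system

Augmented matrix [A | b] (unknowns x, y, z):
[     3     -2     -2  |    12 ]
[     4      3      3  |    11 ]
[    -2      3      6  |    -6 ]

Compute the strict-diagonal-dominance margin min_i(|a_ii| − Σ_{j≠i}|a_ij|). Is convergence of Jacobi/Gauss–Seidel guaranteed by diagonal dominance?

row 1: |3| − (2+2) = -1
row 2: |3| − (4+3) = -4
row 3: |6| − (2+3) = 1
minimum over rows = -4 → not strictly diagonally dominant

-4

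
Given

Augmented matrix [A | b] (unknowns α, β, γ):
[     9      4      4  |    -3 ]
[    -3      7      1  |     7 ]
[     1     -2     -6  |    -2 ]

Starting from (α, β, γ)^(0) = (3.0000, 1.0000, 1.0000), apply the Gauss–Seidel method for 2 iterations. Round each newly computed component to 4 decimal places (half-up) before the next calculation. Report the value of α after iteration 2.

-0.4897

Iteration 1:
  α = (-3 - (4)·1.0000 - (4)·1.0000) / (9) = -1.2222
  β = (7 - (-3)·-1.2222 - (1)·1.0000) / (7) = 0.3333
  γ = (-2 - (1)·-1.2222 - (-2)·0.3333) / (-6) = 0.0185
Iteration 2:
  α = (-3 - (4)·0.3333 - (4)·0.0185) / (9) = -0.4897
  β = (7 - (-3)·-0.4897 - (1)·0.0185) / (7) = 0.7875
  γ = (-2 - (1)·-0.4897 - (-2)·0.7875) / (-6) = -0.0108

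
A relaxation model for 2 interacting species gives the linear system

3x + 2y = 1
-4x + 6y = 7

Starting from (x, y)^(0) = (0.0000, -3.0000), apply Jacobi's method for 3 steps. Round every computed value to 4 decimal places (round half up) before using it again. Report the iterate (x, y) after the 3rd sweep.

(-1.4815, 0.8703)

Iteration 1:
  x = (1 - (2)·-3.0000) / (3) = 2.3333
  y = (7 - (-4)·0.0000) / (6) = 1.1667
Iteration 2:
  x = (1 - (2)·1.1667) / (3) = -0.4445
  y = (7 - (-4)·2.3333) / (6) = 2.7222
Iteration 3:
  x = (1 - (2)·2.7222) / (3) = -1.4815
  y = (7 - (-4)·-0.4445) / (6) = 0.8703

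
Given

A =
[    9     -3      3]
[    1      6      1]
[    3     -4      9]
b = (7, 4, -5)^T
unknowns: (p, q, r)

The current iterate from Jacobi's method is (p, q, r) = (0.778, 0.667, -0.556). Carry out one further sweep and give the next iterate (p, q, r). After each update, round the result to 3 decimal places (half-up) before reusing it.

One sweep:
  p = (7 - (-3)·0.667 - (3)·-0.556) / (9) = 1.185
  q = (4 - (1)·0.778 - (1)·-0.556) / (6) = 0.630
  r = (-5 - (3)·0.778 - (-4)·0.667) / (9) = -0.518

(1.185, 0.630, -0.518)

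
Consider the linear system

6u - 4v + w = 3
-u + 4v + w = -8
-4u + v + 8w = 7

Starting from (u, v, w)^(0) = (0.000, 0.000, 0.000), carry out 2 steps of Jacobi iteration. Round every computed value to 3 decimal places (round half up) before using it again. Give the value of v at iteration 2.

Iteration 1:
  u = (3 - (-4)·0.000 - (1)·0.000) / (6) = 0.500
  v = (-8 - (-1)·0.000 - (1)·0.000) / (4) = -2.000
  w = (7 - (-4)·0.000 - (1)·0.000) / (8) = 0.875
Iteration 2:
  u = (3 - (-4)·-2.000 - (1)·0.875) / (6) = -0.979
  v = (-8 - (-1)·0.500 - (1)·0.875) / (4) = -2.094
  w = (7 - (-4)·0.500 - (1)·-2.000) / (8) = 1.375

-2.094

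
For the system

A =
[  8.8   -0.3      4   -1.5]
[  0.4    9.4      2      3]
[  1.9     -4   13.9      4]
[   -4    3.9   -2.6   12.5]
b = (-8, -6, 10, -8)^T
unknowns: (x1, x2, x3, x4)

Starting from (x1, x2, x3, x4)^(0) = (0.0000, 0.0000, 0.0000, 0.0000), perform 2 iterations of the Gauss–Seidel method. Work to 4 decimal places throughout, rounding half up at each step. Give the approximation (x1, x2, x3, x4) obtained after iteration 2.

(-1.3376, -0.5313, 0.9232, -0.7102)

Iteration 1:
  x1 = (-8 - (-0.3)·0.0000 - (4)·0.0000 - (-1.5)·0.0000) / (8.8) = -0.9091
  x2 = (-6 - (0.4)·-0.9091 - (2)·0.0000 - (3)·0.0000) / (9.4) = -0.5996
  x3 = (10 - (1.9)·-0.9091 - (-4)·-0.5996 - (4)·0.0000) / (13.9) = 0.6711
  x4 = (-8 - (-4)·-0.9091 - (3.9)·-0.5996 - (-2.6)·0.6711) / (12.5) = -0.6042
Iteration 2:
  x1 = (-8 - (-0.3)·-0.5996 - (4)·0.6711 - (-1.5)·-0.6042) / (8.8) = -1.3376
  x2 = (-6 - (0.4)·-1.3376 - (2)·0.6711 - (3)·-0.6042) / (9.4) = -0.5313
  x3 = (10 - (1.9)·-1.3376 - (-4)·-0.5313 - (4)·-0.6042) / (13.9) = 0.9232
  x4 = (-8 - (-4)·-1.3376 - (3.9)·-0.5313 - (-2.6)·0.9232) / (12.5) = -0.7102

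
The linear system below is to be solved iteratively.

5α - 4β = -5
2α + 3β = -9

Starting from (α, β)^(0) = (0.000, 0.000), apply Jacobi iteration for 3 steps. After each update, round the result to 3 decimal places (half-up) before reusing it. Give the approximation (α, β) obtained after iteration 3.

Iteration 1:
  α = (-5 - (-4)·0.000) / (5) = -1.000
  β = (-9 - (2)·0.000) / (3) = -3.000
Iteration 2:
  α = (-5 - (-4)·-3.000) / (5) = -3.400
  β = (-9 - (2)·-1.000) / (3) = -2.333
Iteration 3:
  α = (-5 - (-4)·-2.333) / (5) = -2.866
  β = (-9 - (2)·-3.400) / (3) = -0.733

(-2.866, -0.733)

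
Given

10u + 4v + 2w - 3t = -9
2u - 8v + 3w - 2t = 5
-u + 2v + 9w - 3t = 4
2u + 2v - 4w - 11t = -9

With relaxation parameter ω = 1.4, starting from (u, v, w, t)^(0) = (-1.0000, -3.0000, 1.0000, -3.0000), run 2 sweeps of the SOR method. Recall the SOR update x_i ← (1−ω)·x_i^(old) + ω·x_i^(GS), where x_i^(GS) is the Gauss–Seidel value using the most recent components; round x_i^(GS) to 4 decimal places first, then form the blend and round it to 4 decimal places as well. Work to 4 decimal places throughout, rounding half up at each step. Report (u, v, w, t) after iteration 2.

(0.0795, -3.6775, 4.1328, -3.2741)

Iteration 1:
  u: GS value = (-9 - (4)·-3.0000 - (2)·1.0000 - (-3)·-3.0000) / (10) = -0.8000;  u ← (1−ω)·-1.0000 + ω·-0.8000 = -0.7200
  v: GS value = (5 - (2)·-0.7200 - (3)·1.0000 - (-2)·-3.0000) / (-8) = 0.3200;  v ← (1−ω)·-3.0000 + ω·0.3200 = 1.6480
  w: GS value = (4 - (-1)·-0.7200 - (2)·1.6480 - (-3)·-3.0000) / (9) = -1.0018;  w ← (1−ω)·1.0000 + ω·-1.0018 = -1.8025
  t: GS value = (-9 - (2)·-0.7200 - (2)·1.6480 - (-4)·-1.8025) / (-11) = 1.6424;  t ← (1−ω)·-3.0000 + ω·1.6424 = 3.4994
Iteration 2:
  u: GS value = (-9 - (4)·1.6480 - (2)·-1.8025 - (-3)·3.4994) / (10) = -0.1489;  u ← (1−ω)·-0.7200 + ω·-0.1489 = 0.0795
  v: GS value = (5 - (2)·0.0795 - (3)·-1.8025 - (-2)·3.4994) / (-8) = -2.1559;  v ← (1−ω)·1.6480 + ω·-2.1559 = -3.6775
  w: GS value = (4 - (-1)·0.0795 - (2)·-3.6775 - (-3)·3.4994) / (9) = 2.4370;  w ← (1−ω)·-1.8025 + ω·2.4370 = 4.1328
  t: GS value = (-9 - (2)·0.0795 - (2)·-3.6775 - (-4)·4.1328) / (-11) = -1.3388;  t ← (1−ω)·3.4994 + ω·-1.3388 = -3.2741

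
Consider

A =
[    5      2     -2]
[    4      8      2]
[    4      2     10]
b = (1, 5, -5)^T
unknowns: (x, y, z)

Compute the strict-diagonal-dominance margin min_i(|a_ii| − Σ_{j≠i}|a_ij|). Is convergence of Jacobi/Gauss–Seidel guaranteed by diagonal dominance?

1

row 1: |5| − (2+2) = 1
row 2: |8| − (4+2) = 2
row 3: |10| − (4+2) = 4
minimum over rows = 1 → strictly diagonally dominant (convergence guaranteed)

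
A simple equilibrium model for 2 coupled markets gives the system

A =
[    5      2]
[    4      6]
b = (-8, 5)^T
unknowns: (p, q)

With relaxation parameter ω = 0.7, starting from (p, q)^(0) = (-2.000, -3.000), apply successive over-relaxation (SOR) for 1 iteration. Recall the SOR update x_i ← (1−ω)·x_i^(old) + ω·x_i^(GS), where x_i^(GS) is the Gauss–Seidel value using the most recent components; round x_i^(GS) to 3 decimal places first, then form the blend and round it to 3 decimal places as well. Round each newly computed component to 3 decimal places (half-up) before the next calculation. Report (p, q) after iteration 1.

Iteration 1:
  p: GS value = (-8 - (2)·-3.000) / (5) = -0.400;  p ← (1−ω)·-2.000 + ω·-0.400 = -0.880
  q: GS value = (5 - (4)·-0.880) / (6) = 1.420;  q ← (1−ω)·-3.000 + ω·1.420 = 0.094

(-0.880, 0.094)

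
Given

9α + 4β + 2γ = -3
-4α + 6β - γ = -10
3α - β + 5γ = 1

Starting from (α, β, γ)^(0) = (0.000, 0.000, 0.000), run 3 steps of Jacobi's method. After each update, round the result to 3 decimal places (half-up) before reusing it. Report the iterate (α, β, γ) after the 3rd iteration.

(0.476, -1.414, -0.389)

Iteration 1:
  α = (-3 - (4)·0.000 - (2)·0.000) / (9) = -0.333
  β = (-10 - (-4)·0.000 - (-1)·0.000) / (6) = -1.667
  γ = (1 - (3)·0.000 - (-1)·0.000) / (5) = 0.200
Iteration 2:
  α = (-3 - (4)·-1.667 - (2)·0.200) / (9) = 0.363
  β = (-10 - (-4)·-0.333 - (-1)·0.200) / (6) = -1.855
  γ = (1 - (3)·-0.333 - (-1)·-1.667) / (5) = 0.066
Iteration 3:
  α = (-3 - (4)·-1.855 - (2)·0.066) / (9) = 0.476
  β = (-10 - (-4)·0.363 - (-1)·0.066) / (6) = -1.414
  γ = (1 - (3)·0.363 - (-1)·-1.855) / (5) = -0.389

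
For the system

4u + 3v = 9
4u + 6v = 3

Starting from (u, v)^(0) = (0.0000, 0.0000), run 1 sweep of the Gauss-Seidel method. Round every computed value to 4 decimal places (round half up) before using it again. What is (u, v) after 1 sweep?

(2.2500, -1.0000)

Iteration 1:
  u = (9 - (3)·0.0000) / (4) = 2.2500
  v = (3 - (4)·2.2500) / (6) = -1.0000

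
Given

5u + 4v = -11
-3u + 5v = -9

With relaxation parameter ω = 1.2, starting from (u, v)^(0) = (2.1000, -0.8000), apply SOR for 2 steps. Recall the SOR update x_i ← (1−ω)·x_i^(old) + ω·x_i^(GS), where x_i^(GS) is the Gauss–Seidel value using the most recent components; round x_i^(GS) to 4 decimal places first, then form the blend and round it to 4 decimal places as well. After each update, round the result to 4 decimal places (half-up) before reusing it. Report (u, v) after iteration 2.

Iteration 1:
  u: GS value = (-11 - (4)·-0.8000) / (5) = -1.5600;  u ← (1−ω)·2.1000 + ω·-1.5600 = -2.2920
  v: GS value = (-9 - (-3)·-2.2920) / (5) = -3.1752;  v ← (1−ω)·-0.8000 + ω·-3.1752 = -3.6502
Iteration 2:
  u: GS value = (-11 - (4)·-3.6502) / (5) = 0.7202;  u ← (1−ω)·-2.2920 + ω·0.7202 = 1.3226
  v: GS value = (-9 - (-3)·1.3226) / (5) = -1.0064;  v ← (1−ω)·-3.6502 + ω·-1.0064 = -0.4776

(1.3226, -0.4776)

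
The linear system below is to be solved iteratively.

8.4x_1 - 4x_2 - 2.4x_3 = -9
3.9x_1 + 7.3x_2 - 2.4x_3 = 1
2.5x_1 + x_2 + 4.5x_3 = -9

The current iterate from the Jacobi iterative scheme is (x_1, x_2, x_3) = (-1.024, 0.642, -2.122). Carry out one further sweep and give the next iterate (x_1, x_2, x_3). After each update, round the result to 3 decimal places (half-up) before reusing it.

(-1.372, -0.014, -1.574)

One sweep:
  x_1 = (-9 - (-4)·0.642 - (-2.4)·-2.122) / (8.4) = -1.372
  x_2 = (1 - (3.9)·-1.024 - (-2.4)·-2.122) / (7.3) = -0.014
  x_3 = (-9 - (2.5)·-1.024 - (1)·0.642) / (4.5) = -1.574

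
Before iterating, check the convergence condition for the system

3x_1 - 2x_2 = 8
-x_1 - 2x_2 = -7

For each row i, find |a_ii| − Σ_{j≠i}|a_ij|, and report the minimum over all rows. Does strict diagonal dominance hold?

row 1: |3| − (2) = 1
row 2: |-2| − (1) = 1
minimum over rows = 1 → strictly diagonally dominant (convergence guaranteed)

1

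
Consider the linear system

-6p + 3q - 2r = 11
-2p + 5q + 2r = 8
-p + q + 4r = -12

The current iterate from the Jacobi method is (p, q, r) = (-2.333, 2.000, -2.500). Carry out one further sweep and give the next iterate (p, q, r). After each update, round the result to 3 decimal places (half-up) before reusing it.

(0.000, 1.667, -4.083)

One sweep:
  p = (11 - (3)·2.000 - (-2)·-2.500) / (-6) = 0.000
  q = (8 - (-2)·-2.333 - (2)·-2.500) / (5) = 1.667
  r = (-12 - (-1)·-2.333 - (1)·2.000) / (4) = -4.083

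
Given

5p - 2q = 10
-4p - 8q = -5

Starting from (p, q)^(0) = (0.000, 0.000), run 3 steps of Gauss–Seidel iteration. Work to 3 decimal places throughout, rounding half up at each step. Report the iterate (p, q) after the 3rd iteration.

Iteration 1:
  p = (10 - (-2)·0.000) / (5) = 2.000
  q = (-5 - (-4)·2.000) / (-8) = -0.375
Iteration 2:
  p = (10 - (-2)·-0.375) / (5) = 1.850
  q = (-5 - (-4)·1.850) / (-8) = -0.300
Iteration 3:
  p = (10 - (-2)·-0.300) / (5) = 1.880
  q = (-5 - (-4)·1.880) / (-8) = -0.315

(1.880, -0.315)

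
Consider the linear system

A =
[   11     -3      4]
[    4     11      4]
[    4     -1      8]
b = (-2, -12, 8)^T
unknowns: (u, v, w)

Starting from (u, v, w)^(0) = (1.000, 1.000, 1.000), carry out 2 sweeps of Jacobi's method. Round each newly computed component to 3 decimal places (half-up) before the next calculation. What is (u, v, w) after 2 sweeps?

Iteration 1:
  u = (-2 - (-3)·1.000 - (4)·1.000) / (11) = -0.273
  v = (-12 - (4)·1.000 - (4)·1.000) / (11) = -1.818
  w = (8 - (4)·1.000 - (-1)·1.000) / (8) = 0.625
Iteration 2:
  u = (-2 - (-3)·-1.818 - (4)·0.625) / (11) = -0.905
  v = (-12 - (4)·-0.273 - (4)·0.625) / (11) = -1.219
  w = (8 - (4)·-0.273 - (-1)·-1.818) / (8) = 0.909

(-0.905, -1.219, 0.909)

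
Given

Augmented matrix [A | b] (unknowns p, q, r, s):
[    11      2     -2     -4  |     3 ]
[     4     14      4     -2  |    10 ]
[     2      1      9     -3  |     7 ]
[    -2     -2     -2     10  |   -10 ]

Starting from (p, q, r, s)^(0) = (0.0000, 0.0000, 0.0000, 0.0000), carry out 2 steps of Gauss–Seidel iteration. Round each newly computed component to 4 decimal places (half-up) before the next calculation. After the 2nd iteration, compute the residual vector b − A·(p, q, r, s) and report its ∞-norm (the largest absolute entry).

0.3673

Iteration 1:
  p = (3 - (2)·0.0000 - (-2)·0.0000 - (-4)·0.0000) / (11) = 0.2727
  q = (10 - (4)·0.2727 - (4)·0.0000 - (-2)·0.0000) / (14) = 0.6364
  r = (7 - (2)·0.2727 - (1)·0.6364 - (-3)·0.0000) / (9) = 0.6465
  s = (-10 - (-2)·0.2727 - (-2)·0.6364 - (-2)·0.6465) / (10) = -0.6889
Iteration 2:
  p = (3 - (2)·0.6364 - (-2)·0.6465 - (-4)·-0.6889) / (11) = 0.0241
  q = (10 - (4)·0.0241 - (4)·0.6465 - (-2)·-0.6889) / (14) = 0.4243
  r = (7 - (2)·0.0241 - (1)·0.4243 - (-3)·-0.6889) / (9) = 0.4956
  s = (-10 - (-2)·0.0241 - (-2)·0.4243 - (-2)·0.4956) / (10) = -0.8112
Residual b − A·x = (-0.3673, 0.3586, -0.3665, 0.0000); ∞-norm = 0.3673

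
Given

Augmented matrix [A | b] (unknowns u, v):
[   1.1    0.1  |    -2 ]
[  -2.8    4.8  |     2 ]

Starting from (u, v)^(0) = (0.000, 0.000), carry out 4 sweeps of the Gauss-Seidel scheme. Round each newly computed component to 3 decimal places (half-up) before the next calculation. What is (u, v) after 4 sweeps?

Iteration 1:
  u = (-2 - (0.1)·0.000) / (1.1) = -1.818
  v = (2 - (-2.8)·-1.818) / (4.8) = -0.644
Iteration 2:
  u = (-2 - (0.1)·-0.644) / (1.1) = -1.760
  v = (2 - (-2.8)·-1.760) / (4.8) = -0.610
Iteration 3:
  u = (-2 - (0.1)·-0.610) / (1.1) = -1.763
  v = (2 - (-2.8)·-1.763) / (4.8) = -0.612
Iteration 4:
  u = (-2 - (0.1)·-0.612) / (1.1) = -1.763
  v = (2 - (-2.8)·-1.763) / (4.8) = -0.612

(-1.763, -0.612)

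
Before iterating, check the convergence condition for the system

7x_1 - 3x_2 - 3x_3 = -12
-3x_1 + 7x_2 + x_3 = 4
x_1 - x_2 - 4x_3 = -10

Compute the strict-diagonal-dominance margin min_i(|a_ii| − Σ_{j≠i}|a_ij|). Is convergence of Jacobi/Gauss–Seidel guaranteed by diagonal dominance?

1

row 1: |7| − (3+3) = 1
row 2: |7| − (3+1) = 3
row 3: |-4| − (1+1) = 2
minimum over rows = 1 → strictly diagonally dominant (convergence guaranteed)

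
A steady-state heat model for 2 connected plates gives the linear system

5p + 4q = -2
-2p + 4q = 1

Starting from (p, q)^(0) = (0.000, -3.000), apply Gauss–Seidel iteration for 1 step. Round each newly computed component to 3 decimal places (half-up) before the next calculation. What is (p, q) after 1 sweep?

(2.000, 1.250)

Iteration 1:
  p = (-2 - (4)·-3.000) / (5) = 2.000
  q = (1 - (-2)·2.000) / (4) = 1.250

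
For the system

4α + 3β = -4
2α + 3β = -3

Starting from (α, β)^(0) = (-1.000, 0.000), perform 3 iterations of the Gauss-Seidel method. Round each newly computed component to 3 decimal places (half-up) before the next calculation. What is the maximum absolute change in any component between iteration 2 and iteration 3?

Iteration 1:
  α = (-4 - (3)·0.000) / (4) = -1.000
  β = (-3 - (2)·-1.000) / (3) = -0.333
Iteration 2:
  α = (-4 - (3)·-0.333) / (4) = -0.750
  β = (-3 - (2)·-0.750) / (3) = -0.500
Iteration 3:
  α = (-4 - (3)·-0.500) / (4) = -0.625
  β = (-3 - (2)·-0.625) / (3) = -0.583
Change: (0.125, -0.083) → max |·| = 0.125

0.125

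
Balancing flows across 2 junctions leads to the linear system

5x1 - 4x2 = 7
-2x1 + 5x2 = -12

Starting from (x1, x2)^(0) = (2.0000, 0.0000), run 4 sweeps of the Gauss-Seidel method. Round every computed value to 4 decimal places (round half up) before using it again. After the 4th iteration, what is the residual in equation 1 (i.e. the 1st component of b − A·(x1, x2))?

Iteration 1:
  x1 = (7 - (-4)·0.0000) / (5) = 1.4000
  x2 = (-12 - (-2)·1.4000) / (5) = -1.8400
Iteration 2:
  x1 = (7 - (-4)·-1.8400) / (5) = -0.0720
  x2 = (-12 - (-2)·-0.0720) / (5) = -2.4288
Iteration 3:
  x1 = (7 - (-4)·-2.4288) / (5) = -0.5430
  x2 = (-12 - (-2)·-0.5430) / (5) = -2.6172
Iteration 4:
  x1 = (7 - (-4)·-2.6172) / (5) = -0.6938
  x2 = (-12 - (-2)·-0.6938) / (5) = -2.6775
Residual b − A·x = (-0.2410, -0.0001)

-0.2410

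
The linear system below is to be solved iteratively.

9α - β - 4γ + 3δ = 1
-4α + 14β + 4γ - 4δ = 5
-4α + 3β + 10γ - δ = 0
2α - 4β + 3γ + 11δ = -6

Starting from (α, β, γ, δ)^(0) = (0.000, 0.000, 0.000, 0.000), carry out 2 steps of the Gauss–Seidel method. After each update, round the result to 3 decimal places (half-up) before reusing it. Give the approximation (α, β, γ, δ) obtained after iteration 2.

Iteration 1:
  α = (1 - (-1)·0.000 - (-4)·0.000 - (3)·0.000) / (9) = 0.111
  β = (5 - (-4)·0.111 - (4)·0.000 - (-4)·0.000) / (14) = 0.389
  γ = (0 - (-4)·0.111 - (3)·0.389 - (-1)·0.000) / (10) = -0.072
  δ = (-6 - (2)·0.111 - (-4)·0.389 - (3)·-0.072) / (11) = -0.405
Iteration 2:
  α = (1 - (-1)·0.389 - (-4)·-0.072 - (3)·-0.405) / (9) = 0.257
  β = (5 - (-4)·0.257 - (4)·-0.072 - (-4)·-0.405) / (14) = 0.335
  γ = (0 - (-4)·0.257 - (3)·0.335 - (-1)·-0.405) / (10) = -0.038
  δ = (-6 - (2)·0.257 - (-4)·0.335 - (3)·-0.038) / (11) = -0.460

(0.257, 0.335, -0.038, -0.460)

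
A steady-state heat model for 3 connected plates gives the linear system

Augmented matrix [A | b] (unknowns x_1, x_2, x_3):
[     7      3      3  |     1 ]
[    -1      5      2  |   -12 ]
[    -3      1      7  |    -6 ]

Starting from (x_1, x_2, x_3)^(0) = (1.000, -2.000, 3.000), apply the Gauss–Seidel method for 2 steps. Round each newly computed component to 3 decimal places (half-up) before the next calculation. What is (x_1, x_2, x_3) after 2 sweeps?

(1.906, -1.836, 0.222)

Iteration 1:
  x_1 = (1 - (3)·-2.000 - (3)·3.000) / (7) = -0.286
  x_2 = (-12 - (-1)·-0.286 - (2)·3.000) / (5) = -3.657
  x_3 = (-6 - (-3)·-0.286 - (1)·-3.657) / (7) = -0.457
Iteration 2:
  x_1 = (1 - (3)·-3.657 - (3)·-0.457) / (7) = 1.906
  x_2 = (-12 - (-1)·1.906 - (2)·-0.457) / (5) = -1.836
  x_3 = (-6 - (-3)·1.906 - (1)·-1.836) / (7) = 0.222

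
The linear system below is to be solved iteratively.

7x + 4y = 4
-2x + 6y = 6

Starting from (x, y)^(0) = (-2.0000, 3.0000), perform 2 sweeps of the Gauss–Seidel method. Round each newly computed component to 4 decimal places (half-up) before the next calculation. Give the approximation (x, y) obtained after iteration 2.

(0.2177, 1.0726)

Iteration 1:
  x = (4 - (4)·3.0000) / (7) = -1.1429
  y = (6 - (-2)·-1.1429) / (6) = 0.6190
Iteration 2:
  x = (4 - (4)·0.6190) / (7) = 0.2177
  y = (6 - (-2)·0.2177) / (6) = 1.0726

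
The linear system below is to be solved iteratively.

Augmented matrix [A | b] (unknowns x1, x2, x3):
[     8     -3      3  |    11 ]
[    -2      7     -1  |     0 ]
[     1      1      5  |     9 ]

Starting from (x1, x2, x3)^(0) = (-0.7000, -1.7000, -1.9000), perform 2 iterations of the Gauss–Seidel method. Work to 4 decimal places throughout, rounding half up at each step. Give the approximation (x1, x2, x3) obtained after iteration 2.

Iteration 1:
  x1 = (11 - (-3)·-1.7000 - (3)·-1.9000) / (8) = 1.4500
  x2 = (0 - (-2)·1.4500 - (-1)·-1.9000) / (7) = 0.1429
  x3 = (9 - (1)·1.4500 - (1)·0.1429) / (5) = 1.4814
Iteration 2:
  x1 = (11 - (-3)·0.1429 - (3)·1.4814) / (8) = 0.8731
  x2 = (0 - (-2)·0.8731 - (-1)·1.4814) / (7) = 0.4611
  x3 = (9 - (1)·0.8731 - (1)·0.4611) / (5) = 1.5332

(0.8731, 0.4611, 1.5332)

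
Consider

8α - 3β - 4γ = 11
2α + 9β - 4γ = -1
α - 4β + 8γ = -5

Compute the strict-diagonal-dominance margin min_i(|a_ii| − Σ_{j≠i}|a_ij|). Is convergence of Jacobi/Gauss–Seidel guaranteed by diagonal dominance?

row 1: |8| − (3+4) = 1
row 2: |9| − (2+4) = 3
row 3: |8| − (1+4) = 3
minimum over rows = 1 → strictly diagonally dominant (convergence guaranteed)

1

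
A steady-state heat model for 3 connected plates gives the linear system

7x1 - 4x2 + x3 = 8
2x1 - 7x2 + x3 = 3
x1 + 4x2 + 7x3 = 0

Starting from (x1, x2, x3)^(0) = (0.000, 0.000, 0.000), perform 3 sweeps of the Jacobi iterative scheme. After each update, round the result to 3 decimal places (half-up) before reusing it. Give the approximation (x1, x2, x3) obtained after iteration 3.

Iteration 1:
  x1 = (8 - (-4)·0.000 - (1)·0.000) / (7) = 1.143
  x2 = (3 - (2)·0.000 - (1)·0.000) / (-7) = -0.429
  x3 = (0 - (1)·0.000 - (4)·0.000) / (7) = 0.000
Iteration 2:
  x1 = (8 - (-4)·-0.429 - (1)·0.000) / (7) = 0.898
  x2 = (3 - (2)·1.143 - (1)·0.000) / (-7) = -0.102
  x3 = (0 - (1)·1.143 - (4)·-0.429) / (7) = 0.082
Iteration 3:
  x1 = (8 - (-4)·-0.102 - (1)·0.082) / (7) = 1.073
  x2 = (3 - (2)·0.898 - (1)·0.082) / (-7) = -0.160
  x3 = (0 - (1)·0.898 - (4)·-0.102) / (7) = -0.070

(1.073, -0.160, -0.070)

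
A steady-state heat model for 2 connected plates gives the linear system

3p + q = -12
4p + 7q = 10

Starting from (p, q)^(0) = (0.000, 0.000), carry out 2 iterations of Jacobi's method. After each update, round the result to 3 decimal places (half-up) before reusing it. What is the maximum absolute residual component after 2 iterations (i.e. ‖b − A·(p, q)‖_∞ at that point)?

2.286

Iteration 1:
  p = (-12 - (1)·0.000) / (3) = -4.000
  q = (10 - (4)·0.000) / (7) = 1.429
Iteration 2:
  p = (-12 - (1)·1.429) / (3) = -4.476
  q = (10 - (4)·-4.000) / (7) = 3.714
Residual b − A·x = (-2.286, 1.906); ∞-norm = 2.286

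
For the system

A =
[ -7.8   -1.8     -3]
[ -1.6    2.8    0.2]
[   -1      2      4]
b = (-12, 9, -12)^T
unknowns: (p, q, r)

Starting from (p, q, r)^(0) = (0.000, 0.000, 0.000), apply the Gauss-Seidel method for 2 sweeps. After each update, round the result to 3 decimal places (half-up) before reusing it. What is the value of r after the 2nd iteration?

Iteration 1:
  p = (-12 - (-1.8)·0.000 - (-3)·0.000) / (-7.8) = 1.538
  q = (9 - (-1.6)·1.538 - (0.2)·0.000) / (2.8) = 4.093
  r = (-12 - (-1)·1.538 - (2)·4.093) / (4) = -4.662
Iteration 2:
  p = (-12 - (-1.8)·4.093 - (-3)·-4.662) / (-7.8) = 2.387
  q = (9 - (-1.6)·2.387 - (0.2)·-4.662) / (2.8) = 4.911
  r = (-12 - (-1)·2.387 - (2)·4.911) / (4) = -4.859

-4.859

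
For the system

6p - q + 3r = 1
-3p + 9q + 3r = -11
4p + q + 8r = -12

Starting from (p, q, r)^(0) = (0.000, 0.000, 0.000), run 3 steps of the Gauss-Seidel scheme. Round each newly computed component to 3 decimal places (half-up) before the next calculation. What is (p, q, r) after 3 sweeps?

Iteration 1:
  p = (1 - (-1)·0.000 - (3)·0.000) / (6) = 0.167
  q = (-11 - (-3)·0.167 - (3)·0.000) / (9) = -1.167
  r = (-12 - (4)·0.167 - (1)·-1.167) / (8) = -1.438
Iteration 2:
  p = (1 - (-1)·-1.167 - (3)·-1.438) / (6) = 0.691
  q = (-11 - (-3)·0.691 - (3)·-1.438) / (9) = -0.513
  r = (-12 - (4)·0.691 - (1)·-0.513) / (8) = -1.781
Iteration 3:
  p = (1 - (-1)·-0.513 - (3)·-1.781) / (6) = 0.972
  q = (-11 - (-3)·0.972 - (3)·-1.781) / (9) = -0.305
  r = (-12 - (4)·0.972 - (1)·-0.305) / (8) = -1.948

(0.972, -0.305, -1.948)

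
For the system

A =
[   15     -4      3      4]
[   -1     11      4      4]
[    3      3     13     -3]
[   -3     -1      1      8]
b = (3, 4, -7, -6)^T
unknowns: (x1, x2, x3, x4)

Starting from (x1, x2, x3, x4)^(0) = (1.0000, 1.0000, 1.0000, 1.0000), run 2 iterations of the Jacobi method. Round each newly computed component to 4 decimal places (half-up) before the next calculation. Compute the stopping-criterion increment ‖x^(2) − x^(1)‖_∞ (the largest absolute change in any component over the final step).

1.0524

Iteration 1:
  x1 = (3 - (-4)·1.0000 - (3)·1.0000 - (4)·1.0000) / (15) = 0.0000
  x2 = (4 - (-1)·1.0000 - (4)·1.0000 - (4)·1.0000) / (11) = -0.2727
  x3 = (-7 - (3)·1.0000 - (3)·1.0000 - (-3)·1.0000) / (13) = -0.7692
  x4 = (-6 - (-3)·1.0000 - (-1)·1.0000 - (1)·1.0000) / (8) = -0.3750
Iteration 2:
  x1 = (3 - (-4)·-0.2727 - (3)·-0.7692 - (4)·-0.3750) / (15) = 0.3811
  x2 = (4 - (-1)·0.0000 - (4)·-0.7692 - (4)·-0.3750) / (11) = 0.7797
  x3 = (-7 - (3)·0.0000 - (3)·-0.2727 - (-3)·-0.3750) / (13) = -0.5621
  x4 = (-6 - (-3)·0.0000 - (-1)·-0.2727 - (1)·-0.7692) / (8) = -0.6879
Change: (0.3811, 1.0524, 0.2071, -0.3129) → max |·| = 1.0524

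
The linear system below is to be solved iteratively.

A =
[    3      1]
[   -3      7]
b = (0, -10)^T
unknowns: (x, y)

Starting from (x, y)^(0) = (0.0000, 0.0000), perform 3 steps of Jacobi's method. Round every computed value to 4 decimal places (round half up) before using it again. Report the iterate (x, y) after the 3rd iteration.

(0.4762, -1.2245)

Iteration 1:
  x = (0 - (1)·0.0000) / (3) = 0.0000
  y = (-10 - (-3)·0.0000) / (7) = -1.4286
Iteration 2:
  x = (0 - (1)·-1.4286) / (3) = 0.4762
  y = (-10 - (-3)·0.0000) / (7) = -1.4286
Iteration 3:
  x = (0 - (1)·-1.4286) / (3) = 0.4762
  y = (-10 - (-3)·0.4762) / (7) = -1.2245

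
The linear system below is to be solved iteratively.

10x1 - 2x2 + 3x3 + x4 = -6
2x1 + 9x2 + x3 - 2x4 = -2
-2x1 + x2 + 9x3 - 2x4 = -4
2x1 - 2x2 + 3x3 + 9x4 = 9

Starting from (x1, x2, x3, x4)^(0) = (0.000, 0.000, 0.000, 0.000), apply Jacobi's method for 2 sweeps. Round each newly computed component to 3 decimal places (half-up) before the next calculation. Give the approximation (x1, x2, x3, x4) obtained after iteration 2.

Iteration 1:
  x1 = (-6 - (-2)·0.000 - (3)·0.000 - (1)·0.000) / (10) = -0.600
  x2 = (-2 - (2)·0.000 - (1)·0.000 - (-2)·0.000) / (9) = -0.222
  x3 = (-4 - (-2)·0.000 - (1)·0.000 - (-2)·0.000) / (9) = -0.444
  x4 = (9 - (2)·0.000 - (-2)·0.000 - (3)·0.000) / (9) = 1.000
Iteration 2:
  x1 = (-6 - (-2)·-0.222 - (3)·-0.444 - (1)·1.000) / (10) = -0.611
  x2 = (-2 - (2)·-0.600 - (1)·-0.444 - (-2)·1.000) / (9) = 0.183
  x3 = (-4 - (-2)·-0.600 - (1)·-0.222 - (-2)·1.000) / (9) = -0.331
  x4 = (9 - (2)·-0.600 - (-2)·-0.222 - (3)·-0.444) / (9) = 1.232

(-0.611, 0.183, -0.331, 1.232)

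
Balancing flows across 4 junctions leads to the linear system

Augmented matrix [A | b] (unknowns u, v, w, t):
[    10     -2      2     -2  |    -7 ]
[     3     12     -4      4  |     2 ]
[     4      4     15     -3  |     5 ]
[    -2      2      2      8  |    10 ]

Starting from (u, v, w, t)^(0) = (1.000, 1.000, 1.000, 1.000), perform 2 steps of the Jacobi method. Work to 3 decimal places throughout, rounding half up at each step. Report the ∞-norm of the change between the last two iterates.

Iteration 1:
  u = (-7 - (-2)·1.000 - (2)·1.000 - (-2)·1.000) / (10) = -0.500
  v = (2 - (3)·1.000 - (-4)·1.000 - (4)·1.000) / (12) = -0.083
  w = (5 - (4)·1.000 - (4)·1.000 - (-3)·1.000) / (15) = 0.000
  t = (10 - (-2)·1.000 - (2)·1.000 - (2)·1.000) / (8) = 1.000
Iteration 2:
  u = (-7 - (-2)·-0.083 - (2)·0.000 - (-2)·1.000) / (10) = -0.517
  v = (2 - (3)·-0.500 - (-4)·0.000 - (4)·1.000) / (12) = -0.042
  w = (5 - (4)·-0.500 - (4)·-0.083 - (-3)·1.000) / (15) = 0.689
  t = (10 - (-2)·-0.500 - (2)·-0.083 - (2)·0.000) / (8) = 1.146
Change: (-0.017, 0.041, 0.689, 0.146) → max |·| = 0.689

0.689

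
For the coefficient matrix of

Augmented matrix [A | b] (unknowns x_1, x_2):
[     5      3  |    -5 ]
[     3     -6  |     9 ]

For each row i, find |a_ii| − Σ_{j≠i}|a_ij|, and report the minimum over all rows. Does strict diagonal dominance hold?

2

row 1: |5| − (3) = 2
row 2: |-6| − (3) = 3
minimum over rows = 2 → strictly diagonally dominant (convergence guaranteed)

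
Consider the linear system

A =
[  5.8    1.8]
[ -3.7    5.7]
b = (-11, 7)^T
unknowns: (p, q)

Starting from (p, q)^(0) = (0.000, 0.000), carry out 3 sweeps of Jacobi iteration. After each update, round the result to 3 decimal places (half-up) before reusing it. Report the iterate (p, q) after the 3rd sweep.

(-1.896, -0.251)

Iteration 1:
  p = (-11 - (1.8)·0.000) / (5.8) = -1.897
  q = (7 - (-3.7)·0.000) / (5.7) = 1.228
Iteration 2:
  p = (-11 - (1.8)·1.228) / (5.8) = -2.278
  q = (7 - (-3.7)·-1.897) / (5.7) = -0.003
Iteration 3:
  p = (-11 - (1.8)·-0.003) / (5.8) = -1.896
  q = (7 - (-3.7)·-2.278) / (5.7) = -0.251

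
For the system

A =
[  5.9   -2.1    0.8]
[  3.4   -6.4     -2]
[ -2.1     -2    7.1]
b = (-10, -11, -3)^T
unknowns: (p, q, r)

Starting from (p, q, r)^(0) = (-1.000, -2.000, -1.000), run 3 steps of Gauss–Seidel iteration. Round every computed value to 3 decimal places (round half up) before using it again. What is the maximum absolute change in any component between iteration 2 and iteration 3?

Iteration 1:
  p = (-10 - (-2.1)·-2.000 - (0.8)·-1.000) / (5.9) = -2.271
  q = (-11 - (3.4)·-2.271 - (-2)·-1.000) / (-6.4) = 0.825
  r = (-3 - (-2.1)·-2.271 - (-2)·0.825) / (7.1) = -0.862
Iteration 2:
  p = (-10 - (-2.1)·0.825 - (0.8)·-0.862) / (5.9) = -1.284
  q = (-11 - (3.4)·-1.284 - (-2)·-0.862) / (-6.4) = 1.306
  r = (-3 - (-2.1)·-1.284 - (-2)·1.306) / (7.1) = -0.434
Iteration 3:
  p = (-10 - (-2.1)·1.306 - (0.8)·-0.434) / (5.9) = -1.171
  q = (-11 - (3.4)·-1.171 - (-2)·-0.434) / (-6.4) = 1.232
  r = (-3 - (-2.1)·-1.171 - (-2)·1.232) / (7.1) = -0.422
Change: (0.113, -0.074, 0.012) → max |·| = 0.113

0.113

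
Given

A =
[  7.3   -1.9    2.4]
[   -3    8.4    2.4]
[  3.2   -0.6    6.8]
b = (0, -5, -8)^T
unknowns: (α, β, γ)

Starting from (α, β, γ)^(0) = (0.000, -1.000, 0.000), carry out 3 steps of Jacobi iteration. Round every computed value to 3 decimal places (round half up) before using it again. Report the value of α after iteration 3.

0.279

Iteration 1:
  α = (0 - (-1.9)·-1.000 - (2.4)·0.000) / (7.3) = -0.260
  β = (-5 - (-3)·0.000 - (2.4)·0.000) / (8.4) = -0.595
  γ = (-8 - (3.2)·0.000 - (-0.6)·-1.000) / (6.8) = -1.265
Iteration 2:
  α = (0 - (-1.9)·-0.595 - (2.4)·-1.265) / (7.3) = 0.261
  β = (-5 - (-3)·-0.260 - (2.4)·-1.265) / (8.4) = -0.327
  γ = (-8 - (3.2)·-0.260 - (-0.6)·-0.595) / (6.8) = -1.107
Iteration 3:
  α = (0 - (-1.9)·-0.327 - (2.4)·-1.107) / (7.3) = 0.279
  β = (-5 - (-3)·0.261 - (2.4)·-1.107) / (8.4) = -0.186
  γ = (-8 - (3.2)·0.261 - (-0.6)·-0.327) / (6.8) = -1.328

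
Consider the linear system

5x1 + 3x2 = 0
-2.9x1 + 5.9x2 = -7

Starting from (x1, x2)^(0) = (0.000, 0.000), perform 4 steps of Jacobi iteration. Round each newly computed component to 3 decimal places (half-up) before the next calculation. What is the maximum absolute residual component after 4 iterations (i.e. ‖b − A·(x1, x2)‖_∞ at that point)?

Iteration 1:
  x1 = (0 - (3)·0.000) / (5) = 0.000
  x2 = (-7 - (-2.9)·0.000) / (5.9) = -1.186
Iteration 2:
  x1 = (0 - (3)·-1.186) / (5) = 0.712
  x2 = (-7 - (-2.9)·0.000) / (5.9) = -1.186
Iteration 3:
  x1 = (0 - (3)·-1.186) / (5) = 0.712
  x2 = (-7 - (-2.9)·0.712) / (5.9) = -0.836
Iteration 4:
  x1 = (0 - (3)·-0.836) / (5) = 0.502
  x2 = (-7 - (-2.9)·0.712) / (5.9) = -0.836
Residual b − A·x = (-0.002, -0.612); ∞-norm = 0.612

0.612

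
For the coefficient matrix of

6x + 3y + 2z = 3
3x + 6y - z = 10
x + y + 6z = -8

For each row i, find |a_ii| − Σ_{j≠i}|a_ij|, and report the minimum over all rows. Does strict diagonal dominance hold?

row 1: |6| − (3+2) = 1
row 2: |6| − (3+1) = 2
row 3: |6| − (1+1) = 4
minimum over rows = 1 → strictly diagonally dominant (convergence guaranteed)

1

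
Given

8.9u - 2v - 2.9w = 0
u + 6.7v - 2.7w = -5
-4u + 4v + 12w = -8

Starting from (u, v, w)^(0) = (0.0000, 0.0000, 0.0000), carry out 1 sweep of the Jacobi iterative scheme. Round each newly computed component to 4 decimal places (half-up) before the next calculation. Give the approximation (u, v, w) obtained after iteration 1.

Iteration 1:
  u = (0 - (-2)·0.0000 - (-2.9)·0.0000) / (8.9) = 0.0000
  v = (-5 - (1)·0.0000 - (-2.7)·0.0000) / (6.7) = -0.7463
  w = (-8 - (-4)·0.0000 - (4)·0.0000) / (12) = -0.6667

(0.0000, -0.7463, -0.6667)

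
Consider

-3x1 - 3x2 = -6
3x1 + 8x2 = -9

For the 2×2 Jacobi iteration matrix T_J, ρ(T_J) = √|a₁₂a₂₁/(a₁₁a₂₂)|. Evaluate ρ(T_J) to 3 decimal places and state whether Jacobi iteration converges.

a₁₂a₂₁/(a₁₁a₂₂) = (-3)·(3) / ((-3)·(8)) = 0.375000
ρ = √|0.375000| = √0.375000 = 0.612
ρ < 1, so Jacobi converges

0.612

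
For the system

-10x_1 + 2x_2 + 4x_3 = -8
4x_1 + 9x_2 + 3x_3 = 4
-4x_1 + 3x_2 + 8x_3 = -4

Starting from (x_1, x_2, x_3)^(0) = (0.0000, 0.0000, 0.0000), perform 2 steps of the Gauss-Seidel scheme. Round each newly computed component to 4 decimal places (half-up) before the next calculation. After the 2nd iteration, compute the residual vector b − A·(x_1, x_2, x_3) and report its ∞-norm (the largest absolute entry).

0.1212

Iteration 1:
  x_1 = (-8 - (2)·0.0000 - (4)·0.0000) / (-10) = 0.8000
  x_2 = (4 - (4)·0.8000 - (3)·0.0000) / (9) = 0.0889
  x_3 = (-4 - (-4)·0.8000 - (3)·0.0889) / (8) = -0.1333
Iteration 2:
  x_1 = (-8 - (2)·0.0889 - (4)·-0.1333) / (-10) = 0.7645
  x_2 = (4 - (4)·0.7645 - (3)·-0.1333) / (9) = 0.1491
  x_3 = (-4 - (-4)·0.7645 - (3)·0.1491) / (8) = -0.1737
Residual b − A·x = (0.0416, 0.1212, 0.0003); ∞-norm = 0.1212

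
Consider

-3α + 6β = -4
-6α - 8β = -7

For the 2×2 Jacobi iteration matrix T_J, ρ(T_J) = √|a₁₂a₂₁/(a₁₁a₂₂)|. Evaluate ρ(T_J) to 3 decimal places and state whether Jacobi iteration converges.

1.225

a₁₂a₂₁/(a₁₁a₂₂) = (6)·(-6) / ((-3)·(-8)) = -1.500000
ρ = √|-1.500000| = √1.500000 = 1.225
ρ > 1, so Jacobi diverges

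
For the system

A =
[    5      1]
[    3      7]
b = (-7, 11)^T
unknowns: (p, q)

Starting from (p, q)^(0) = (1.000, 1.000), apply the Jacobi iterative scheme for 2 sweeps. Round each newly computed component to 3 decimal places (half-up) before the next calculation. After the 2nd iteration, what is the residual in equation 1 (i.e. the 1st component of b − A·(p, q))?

Iteration 1:
  p = (-7 - (1)·1.000) / (5) = -1.600
  q = (11 - (3)·1.000) / (7) = 1.143
Iteration 2:
  p = (-7 - (1)·1.143) / (5) = -1.629
  q = (11 - (3)·-1.600) / (7) = 2.257
Residual b − A·x = (-1.112, 0.088)

-1.112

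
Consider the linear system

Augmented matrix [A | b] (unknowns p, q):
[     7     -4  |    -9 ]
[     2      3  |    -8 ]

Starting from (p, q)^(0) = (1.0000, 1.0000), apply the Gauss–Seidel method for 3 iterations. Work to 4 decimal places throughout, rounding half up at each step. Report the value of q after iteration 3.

-1.4381

Iteration 1:
  p = (-9 - (-4)·1.0000) / (7) = -0.7143
  q = (-8 - (2)·-0.7143) / (3) = -2.1905
Iteration 2:
  p = (-9 - (-4)·-2.1905) / (7) = -2.5374
  q = (-8 - (2)·-2.5374) / (3) = -0.9751
Iteration 3:
  p = (-9 - (-4)·-0.9751) / (7) = -1.8429
  q = (-8 - (2)·-1.8429) / (3) = -1.4381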